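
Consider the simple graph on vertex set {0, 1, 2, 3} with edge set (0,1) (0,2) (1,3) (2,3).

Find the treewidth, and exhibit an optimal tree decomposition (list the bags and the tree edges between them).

Every bag has size at most 3, so the width is 3 − 1 = 2 and tw(G) ≤ 2. For the lower bound, G contains the cycle 0–2–3–1–0, so G is not a forest; only forests have treewidth ≤ 1, hence tw(G) ≥ 2. Hence tw(G) = 2 exactly.

Treewidth 2.
One optimal decomposition is:
Bags: B1 = {0, 2, 3}  B2 = {0, 1, 3}
Tree: B1–B2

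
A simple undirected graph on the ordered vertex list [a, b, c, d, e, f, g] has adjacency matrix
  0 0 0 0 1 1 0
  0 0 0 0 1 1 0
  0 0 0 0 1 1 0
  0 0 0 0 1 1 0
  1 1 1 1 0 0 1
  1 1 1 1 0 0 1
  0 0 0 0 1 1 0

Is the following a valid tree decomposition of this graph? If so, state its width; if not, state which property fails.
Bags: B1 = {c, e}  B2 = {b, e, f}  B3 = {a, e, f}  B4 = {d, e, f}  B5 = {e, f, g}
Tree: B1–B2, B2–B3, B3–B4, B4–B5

A tree decomposition must satisfy three properties: every vertex lies in some bag; for every edge, both endpoints lie together in some bag; and for every vertex, the bags containing it form a connected subtree. Here edge (f,c) lies in no bag, so the decomposition is invalid.

No — edge (f,c) lies in no bag.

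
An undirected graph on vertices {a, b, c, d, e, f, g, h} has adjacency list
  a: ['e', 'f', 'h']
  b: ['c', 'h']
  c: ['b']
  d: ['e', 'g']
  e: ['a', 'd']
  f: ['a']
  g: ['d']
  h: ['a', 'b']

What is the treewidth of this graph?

1

A width-1 tree decomposition is:
Bags: B1 = {a, f}  B2 = {a, e}  B3 = {d, e}  B4 = {a, h}  B5 = {b, h}  B6 = {b, c}  B7 = {d, g}
Tree: B1–B2, B2–B3, B1–B4, B4–B5, B5–B6, B3–B7
Every bag has size at most 2, so the width is 2 − 1 = 1 and tw(G) ≤ 1. Since G has at least one edge (e.g. f–a), it is not an edgeless graph, so tw(G) ≥ 1. Combining the bounds, tw(G) = 1.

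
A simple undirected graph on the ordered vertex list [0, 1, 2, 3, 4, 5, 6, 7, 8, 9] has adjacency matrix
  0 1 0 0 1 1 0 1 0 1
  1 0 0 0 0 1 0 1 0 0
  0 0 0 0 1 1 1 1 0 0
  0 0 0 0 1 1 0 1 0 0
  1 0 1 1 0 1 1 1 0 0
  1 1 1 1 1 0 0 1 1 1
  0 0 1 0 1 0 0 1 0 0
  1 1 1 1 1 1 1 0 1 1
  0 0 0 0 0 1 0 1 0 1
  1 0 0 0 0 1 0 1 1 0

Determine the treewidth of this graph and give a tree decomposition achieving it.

The largest bag has 4 vertices, giving width 3; this decomposition certifies tw(G) ≤ 3. For the lower bound, the 4 vertices {0, 1, 5, 7} are pairwise adjacent, and any tree decomposition puts a clique entirely inside one bag — forcing width ≥ 3. Therefore the treewidth is 3.

Treewidth 3.
Bags: B1 = {0, 4, 5, 7}  B2 = {3, 4, 5, 7}  B3 = {0, 5, 7, 9}  B4 = {2, 4, 5, 7}  B5 = {0, 1, 5, 7}  B6 = {2, 4, 6, 7}  B7 = {5, 7, 8, 9}
Tree: B1–B2, B1–B3, B1–B4, B1–B5, B4–B6, B3–B7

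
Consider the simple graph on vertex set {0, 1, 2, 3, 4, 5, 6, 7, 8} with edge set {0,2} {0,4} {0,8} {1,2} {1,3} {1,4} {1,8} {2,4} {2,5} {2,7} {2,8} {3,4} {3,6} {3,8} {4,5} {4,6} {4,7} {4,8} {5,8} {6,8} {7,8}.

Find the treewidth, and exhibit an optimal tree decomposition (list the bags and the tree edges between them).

Treewidth 3.
Bags: B1 = {1, 3, 4, 8}  B2 = {1, 2, 4, 8}  B3 = {2, 4, 7, 8}  B4 = {0, 2, 4, 8}  B5 = {3, 4, 6, 8}  B6 = {2, 4, 5, 8}
Tree: B1–B2, B2–B3, B2–B4, B1–B5, B2–B6

Every bag has size at most 4, so the width is 4 − 1 = 3 and tw(G) ≤ 3. Conversely, {0, 2, 4, 8} is a clique of size 4, and the vertices of any clique must share a bag in every tree decomposition; so some bag has ≥ 4 vertices and tw(G) ≥ 3. The upper and lower bounds meet at 3, so that is the treewidth.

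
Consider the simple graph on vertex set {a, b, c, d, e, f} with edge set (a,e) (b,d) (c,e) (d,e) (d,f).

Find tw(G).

A width-1 tree decomposition is:
Bags: B1 = {b, d}  B2 = {d, e}  B3 = {c, e}  B4 = {d, f}  B5 = {a, e}
Tree: B1–B2, B2–B3, B2–B4, B3–B5
Each bag holds 2 vertices, so the decomposition has width 1, which upper-bounds the treewidth. G has an edge, so its treewidth is at least 1. Combining the bounds, tw(G) = 1.

1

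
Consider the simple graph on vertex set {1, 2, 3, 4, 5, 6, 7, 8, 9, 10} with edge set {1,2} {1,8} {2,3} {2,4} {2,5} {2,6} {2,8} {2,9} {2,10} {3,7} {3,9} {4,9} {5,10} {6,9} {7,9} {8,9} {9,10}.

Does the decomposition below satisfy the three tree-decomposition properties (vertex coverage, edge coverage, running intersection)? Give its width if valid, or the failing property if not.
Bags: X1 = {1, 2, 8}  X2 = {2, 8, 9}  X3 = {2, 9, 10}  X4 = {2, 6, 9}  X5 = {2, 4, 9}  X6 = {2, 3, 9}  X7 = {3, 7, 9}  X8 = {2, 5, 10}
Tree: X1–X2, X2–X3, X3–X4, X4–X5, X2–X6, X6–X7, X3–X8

Yes; width 2.

Vertex coverage: the bags together contain {1, 2, 3, 4, 5, 6, 7, 8, 9, 10}, the full vertex set. Edge coverage: each edge of G has both endpoints in at least one bag. Running intersection: for every vertex, the bags containing it form a connected subtree. All three properties hold, so this is a valid tree decomposition of width max|bag| − 1 = 2, and hence tw(G) ≤ 2.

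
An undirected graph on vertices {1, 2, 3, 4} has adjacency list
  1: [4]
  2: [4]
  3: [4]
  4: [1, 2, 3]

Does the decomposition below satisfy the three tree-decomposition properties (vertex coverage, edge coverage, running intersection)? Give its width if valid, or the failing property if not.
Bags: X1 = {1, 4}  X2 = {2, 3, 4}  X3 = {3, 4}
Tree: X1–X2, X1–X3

No — bags containing vertex 3 are not connected in the tree.

A tree decomposition must satisfy three properties: every vertex lies in some bag; for every edge, both endpoints lie together in some bag; and for every vertex, the bags containing it form a connected subtree. Here bags containing vertex 3 are not connected in the tree, so the decomposition is invalid.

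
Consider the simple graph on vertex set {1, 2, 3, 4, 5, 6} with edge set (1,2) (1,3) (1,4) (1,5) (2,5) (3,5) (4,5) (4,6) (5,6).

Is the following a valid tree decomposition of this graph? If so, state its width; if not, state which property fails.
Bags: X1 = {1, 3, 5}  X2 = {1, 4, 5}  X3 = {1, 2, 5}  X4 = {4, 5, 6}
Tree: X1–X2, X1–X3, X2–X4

Vertex coverage: the bags together contain {1, 2, 3, 4, 5, 6}, the full vertex set. Edge coverage: each edge of G has both endpoints in at least one bag. Running intersection: for every vertex, the bags containing it form a connected subtree. All three properties hold, so this is a valid tree decomposition of width max|bag| − 1 = 2, and hence tw(G) ≤ 2.

Yes; width 2.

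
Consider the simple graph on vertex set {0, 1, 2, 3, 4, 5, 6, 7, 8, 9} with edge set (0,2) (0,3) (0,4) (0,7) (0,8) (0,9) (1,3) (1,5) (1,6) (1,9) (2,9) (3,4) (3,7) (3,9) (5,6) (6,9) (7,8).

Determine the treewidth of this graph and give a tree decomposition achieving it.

Treewidth 2.
Bags: B1 = {0, 3, 4}  B2 = {0, 3, 9}  B3 = {1, 3, 9}  B4 = {1, 6, 9}  B5 = {0, 3, 7}  B6 = {0, 2, 9}  B7 = {0, 7, 8}  B8 = {1, 5, 6}
Tree: B1–B2, B2–B3, B3–B4, B1–B5, B2–B6, B5–B7, B4–B8

Every bag has size at most 3, so the width is 3 − 1 = 2 and tw(G) ≤ 2. Conversely, {0, 7, 8} is a clique of size 3, and the vertices of any clique must share a bag in every tree decomposition; so some bag has ≥ 3 vertices and tw(G) ≥ 2. Therefore the treewidth is 2.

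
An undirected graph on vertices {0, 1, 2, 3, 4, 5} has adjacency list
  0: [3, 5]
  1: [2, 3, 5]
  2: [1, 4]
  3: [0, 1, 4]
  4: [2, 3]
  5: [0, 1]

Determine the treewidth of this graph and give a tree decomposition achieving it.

Treewidth 2.
One optimal decomposition is:
Bags: B1 = {0, 1, 5}  B2 = {0, 1, 3}  B3 = {1, 2, 3}  B4 = {2, 3, 4}
Tree: B1–B2, B2–B3, B3–B4

Every bag has size at most 3, so the width is 3 − 1 = 2 and tw(G) ≤ 2. Since 5–0–3–1–5 is a cycle in G, G is not acyclic. Forests are exactly the graphs of treewidth ≤ 1, so tw(G) ≥ 2. Combining the bounds, tw(G) = 2.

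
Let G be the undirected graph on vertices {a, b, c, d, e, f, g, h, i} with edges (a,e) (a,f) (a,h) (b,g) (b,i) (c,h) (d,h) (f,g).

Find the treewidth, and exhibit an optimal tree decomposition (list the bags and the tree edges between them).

Every bag has size at most 2, so the width is 2 − 1 = 1 and tw(G) ≤ 1. G has an edge, so its treewidth is at least 1. The upper and lower bounds meet at 1, so that is the treewidth.

Treewidth 1.
One optimal decomposition is:
Bags: B1 = {a, f}  B2 = {a, h}  B3 = {c, h}  B4 = {f, g}  B5 = {a, e}  B6 = {b, g}  B7 = {b, i}  B8 = {d, h}
Tree: B1–B2, B2–B3, B1–B4, B2–B5, B4–B6, B6–B7, B2–B8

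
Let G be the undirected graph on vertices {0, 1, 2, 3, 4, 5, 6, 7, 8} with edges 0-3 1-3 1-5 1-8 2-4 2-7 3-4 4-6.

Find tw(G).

A width-1 tree decomposition is:
Bags: B1 = {3, 4}  B2 = {1, 3}  B3 = {1, 8}  B4 = {0, 3}  B5 = {2, 4}  B6 = {4, 6}  B7 = {1, 5}  B8 = {2, 7}
Tree: B1–B2, B2–B3, B2–B4, B1–B5, B1–B6, B3–B7, B5–B8
Each bag holds 2 vertices, so the decomposition has width 1, which upper-bounds the treewidth. Since G has at least one edge (e.g. 3–4), it is not an edgeless graph, so tw(G) ≥ 1. Therefore the treewidth is 1.

1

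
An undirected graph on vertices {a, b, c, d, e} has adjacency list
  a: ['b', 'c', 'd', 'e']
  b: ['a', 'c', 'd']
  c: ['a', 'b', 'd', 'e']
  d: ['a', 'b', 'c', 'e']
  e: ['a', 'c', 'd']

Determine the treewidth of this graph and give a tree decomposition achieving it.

Treewidth 3.
One such decomposition:
Bags: B1 = {a, c, d, e}  B2 = {a, b, c, d}
Tree: B1–B2

The largest bag has 4 vertices, giving width 3; this decomposition certifies tw(G) ≤ 3. On the other hand G contains the 4-clique {a, c, d, e}. A clique must lie in a single bag of any decomposition, so no decomposition can have width below 3. Combining the bounds, tw(G) = 3.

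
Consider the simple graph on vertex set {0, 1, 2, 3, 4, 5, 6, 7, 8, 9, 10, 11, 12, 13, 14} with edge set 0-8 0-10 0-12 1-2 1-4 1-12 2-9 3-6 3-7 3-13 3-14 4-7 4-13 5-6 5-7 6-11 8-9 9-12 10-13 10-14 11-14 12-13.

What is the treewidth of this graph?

3

A width-3 tree decomposition is:
Bags: B1 = {5, 6, 11, 14}  B2 = {3, 5, 6, 14}  B3 = {3, 5, 7, 14}  B4 = {3, 7, 10, 14}  B5 = {3, 7, 10, 13}  B6 = {4, 7, 10, 13}  B7 = {0, 4, 10, 13}  B8 = {0, 4, 12, 13}  B9 = {0, 1, 4, 12}  B10 = {0, 1, 8, 12}  B11 = {1, 8, 9, 12}  B12 = {1, 2, 8, 9}
Tree: B1–B2, B2–B3, B3–B4, B4–B5, B5–B6, B6–B7, B7–B8, B8–B9, B9–B10, B10–B11, B11–B12
Each bag holds 4 vertices, so the decomposition has width 3, which upper-bounds the treewidth. For the lower bound: the 4 vertex sets {5,6,11}, {14}, {3}, {4,7,10,13} are disjoint, each induces a connected subgraph, and every pair is joined by at least one edge of G. Contracting each set to a single vertex therefore yields K_{4} as a minor, and since treewidth is minor-monotone, tw(G) ≥ tw(K_{4}) = 3. Hence tw(G) = 3 exactly.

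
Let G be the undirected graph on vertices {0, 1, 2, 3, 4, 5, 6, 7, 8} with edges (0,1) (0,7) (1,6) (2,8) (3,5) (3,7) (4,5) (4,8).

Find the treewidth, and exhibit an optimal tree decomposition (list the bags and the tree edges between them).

Treewidth 1.
Bags: B1 = {2, 8}  B2 = {4, 8}  B3 = {4, 5}  B4 = {3, 5}  B5 = {3, 7}  B6 = {0, 7}  B7 = {0, 1}  B8 = {1, 6}
Tree: B1–B2, B2–B3, B3–B4, B4–B5, B5–B6, B6–B7, B7–B8

Each bag holds 2 vertices, so the decomposition has width 1, which upper-bounds the treewidth. G has an edge, so its treewidth is at least 1. Hence tw(G) = 1 exactly.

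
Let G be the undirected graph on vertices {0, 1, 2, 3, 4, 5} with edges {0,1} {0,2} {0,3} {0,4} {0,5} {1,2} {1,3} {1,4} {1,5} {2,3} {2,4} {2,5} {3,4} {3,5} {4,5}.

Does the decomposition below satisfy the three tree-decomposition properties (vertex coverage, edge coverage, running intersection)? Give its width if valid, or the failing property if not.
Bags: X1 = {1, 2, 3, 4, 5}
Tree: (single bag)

No — vertex 0 appears in no bag.

A tree decomposition must satisfy three properties: every vertex lies in some bag; for every edge, both endpoints lie together in some bag; and for every vertex, the bags containing it form a connected subtree. Here vertex 0 appears in no bag, so the decomposition is invalid.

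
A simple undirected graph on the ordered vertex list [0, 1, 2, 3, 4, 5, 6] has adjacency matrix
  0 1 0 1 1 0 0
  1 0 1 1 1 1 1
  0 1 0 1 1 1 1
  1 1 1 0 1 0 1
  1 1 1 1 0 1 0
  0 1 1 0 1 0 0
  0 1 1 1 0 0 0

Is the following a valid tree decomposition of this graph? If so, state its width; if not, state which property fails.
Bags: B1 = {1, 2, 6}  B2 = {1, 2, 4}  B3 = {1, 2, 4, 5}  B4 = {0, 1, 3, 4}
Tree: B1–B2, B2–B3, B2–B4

No — edge (6,3) lies in no bag.

A tree decomposition must satisfy three properties: every vertex lies in some bag; for every edge, both endpoints lie together in some bag; and for every vertex, the bags containing it form a connected subtree. Here edge (6,3) lies in no bag, so the decomposition is invalid.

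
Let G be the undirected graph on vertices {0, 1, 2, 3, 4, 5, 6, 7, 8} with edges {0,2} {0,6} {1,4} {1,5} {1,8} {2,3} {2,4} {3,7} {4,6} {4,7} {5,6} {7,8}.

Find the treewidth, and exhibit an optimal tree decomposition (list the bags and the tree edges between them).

Treewidth 3.
Bags: B1 = {0, 1, 5, 6}  B2 = {0, 1, 4, 6}  B3 = {0, 1, 2, 4}  B4 = {1, 2, 4, 8}  B5 = {2, 4, 7, 8}  B6 = {2, 3, 7, 8}
Tree: B1–B2, B2–B3, B3–B4, B4–B5, B5–B6

The largest bag has 4 vertices, giving width 3; this decomposition certifies tw(G) ≤ 3. For the lower bound: the 4 vertex sets {0,5,6}, {1}, {4}, {2,3,7,8} are disjoint, each induces a connected subgraph, and every pair is joined by at least one edge of G. Contracting each set to a single vertex therefore yields K_{4} as a minor, and since treewidth is minor-monotone, tw(G) ≥ tw(K_{4}) = 3. The upper and lower bounds meet at 3, so that is the treewidth.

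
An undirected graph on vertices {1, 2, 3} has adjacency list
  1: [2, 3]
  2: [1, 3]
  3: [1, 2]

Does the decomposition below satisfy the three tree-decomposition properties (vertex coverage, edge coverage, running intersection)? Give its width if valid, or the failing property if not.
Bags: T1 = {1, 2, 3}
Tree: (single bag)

Yes; width 2.

Every vertex of G appears in some bag (union = {1, 2, 3}); every edge is covered by a bag; and for each vertex v the set of bags containing v is connected in the bag tree. The decomposition is therefore valid. The largest bag has 3 vertices, so the width is 2.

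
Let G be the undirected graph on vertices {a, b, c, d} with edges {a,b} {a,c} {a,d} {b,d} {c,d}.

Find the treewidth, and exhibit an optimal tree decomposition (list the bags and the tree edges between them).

Treewidth 2.
One optimal decomposition is:
Bags: B1 = {a, b, d}  B2 = {a, c, d}
Tree: B1–B2

The largest bag has 3 vertices, giving width 2; this decomposition certifies tw(G) ≤ 2. Conversely, {a, c, d} is a clique of size 3, and the vertices of any clique must share a bag in every tree decomposition; so some bag has ≥ 3 vertices and tw(G) ≥ 2. Combining the bounds, tw(G) = 2.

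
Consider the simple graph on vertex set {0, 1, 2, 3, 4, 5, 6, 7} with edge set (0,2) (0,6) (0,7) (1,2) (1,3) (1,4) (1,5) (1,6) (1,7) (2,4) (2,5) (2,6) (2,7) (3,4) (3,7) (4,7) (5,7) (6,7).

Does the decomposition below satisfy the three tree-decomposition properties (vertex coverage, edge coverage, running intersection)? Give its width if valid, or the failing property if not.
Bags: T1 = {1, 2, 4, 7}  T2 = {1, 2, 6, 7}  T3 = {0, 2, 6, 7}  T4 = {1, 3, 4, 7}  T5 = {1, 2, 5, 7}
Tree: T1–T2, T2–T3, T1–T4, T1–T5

Yes; width 3.

Vertex coverage: the bags together contain {0, 1, 2, 3, 4, 5, 6, 7}, the full vertex set. Edge coverage: each edge of G has both endpoints in at least one bag. Running intersection: for every vertex, the bags containing it form a connected subtree. All three properties hold, so this is a valid tree decomposition of width max|bag| − 1 = 3, and hence tw(G) ≤ 3.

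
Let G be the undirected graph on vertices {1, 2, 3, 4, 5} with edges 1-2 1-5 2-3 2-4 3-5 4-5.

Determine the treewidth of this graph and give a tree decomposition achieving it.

Each bag holds 3 vertices, so the decomposition has width 2, which upper-bounds the treewidth. For the lower bound, G contains the cycle 3–5–1–2–3, so G is not a forest; only forests have treewidth ≤ 1, hence tw(G) ≥ 2. Combining the bounds, tw(G) = 2.

Treewidth 2.
One such decomposition:
Bags: B1 = {2, 3, 5}  B2 = {1, 2, 5}  B3 = {2, 4, 5}
Tree: B1–B2, B2–B3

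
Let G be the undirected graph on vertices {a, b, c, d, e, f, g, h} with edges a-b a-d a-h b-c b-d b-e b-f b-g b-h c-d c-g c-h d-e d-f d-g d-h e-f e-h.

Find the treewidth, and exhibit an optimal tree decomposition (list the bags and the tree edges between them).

Every bag has size at most 4, so the width is 4 − 1 = 3 and tw(G) ≤ 3. For the lower bound, the 4 vertices {b, c, d, g} are pairwise adjacent, and any tree decomposition puts a clique entirely inside one bag — forcing width ≥ 3. Therefore the treewidth is 3.

Treewidth 3.
Bags: B1 = {b, d, e, f}  B2 = {b, d, e, h}  B3 = {b, c, d, h}  B4 = {b, c, d, g}  B5 = {a, b, d, h}
Tree: B1–B2, B2–B3, B3–B4, B2–B5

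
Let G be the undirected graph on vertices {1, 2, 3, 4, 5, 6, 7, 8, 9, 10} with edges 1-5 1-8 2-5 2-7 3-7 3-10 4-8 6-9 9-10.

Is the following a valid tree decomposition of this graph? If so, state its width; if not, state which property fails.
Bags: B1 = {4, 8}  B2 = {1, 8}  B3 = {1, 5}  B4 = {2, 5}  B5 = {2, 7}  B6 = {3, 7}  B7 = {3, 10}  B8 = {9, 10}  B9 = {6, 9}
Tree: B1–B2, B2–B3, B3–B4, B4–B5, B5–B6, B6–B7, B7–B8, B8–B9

Vertex coverage: the bags together contain {1, 2, 3, 4, 5, 6, 7, 8, 9, 10}, the full vertex set. Edge coverage: each edge of G has both endpoints in at least one bag. Running intersection: for every vertex, the bags containing it form a connected subtree. All three properties hold, so this is a valid tree decomposition of width max|bag| − 1 = 1, and hence tw(G) ≤ 1.

Yes; width 1.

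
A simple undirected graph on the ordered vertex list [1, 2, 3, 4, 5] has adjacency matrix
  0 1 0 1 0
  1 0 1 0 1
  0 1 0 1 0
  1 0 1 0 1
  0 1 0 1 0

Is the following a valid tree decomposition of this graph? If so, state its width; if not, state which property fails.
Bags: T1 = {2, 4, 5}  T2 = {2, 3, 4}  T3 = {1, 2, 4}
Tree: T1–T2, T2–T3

Yes; width 2.

Checking the three conditions: (i) the bags cover all of {1, 2, 3, 4, 5}; (ii) for each edge, some bag contains both endpoints; (iii) the bags containing any fixed vertex form a subtree. All hold, so the decomposition is valid with width 3 − 1 = 2.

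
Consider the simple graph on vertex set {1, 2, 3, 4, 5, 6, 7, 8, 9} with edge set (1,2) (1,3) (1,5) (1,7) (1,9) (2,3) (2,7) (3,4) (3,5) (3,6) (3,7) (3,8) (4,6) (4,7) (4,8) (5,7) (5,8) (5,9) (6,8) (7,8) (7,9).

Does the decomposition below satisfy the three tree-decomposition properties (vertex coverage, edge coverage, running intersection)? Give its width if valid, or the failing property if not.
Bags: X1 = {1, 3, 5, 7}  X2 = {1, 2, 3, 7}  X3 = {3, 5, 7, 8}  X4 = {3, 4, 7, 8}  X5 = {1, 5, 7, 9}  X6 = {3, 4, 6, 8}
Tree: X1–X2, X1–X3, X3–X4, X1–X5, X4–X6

Yes; width 3.

Vertex coverage: the bags together contain {1, 2, 3, 4, 5, 6, 7, 8, 9}, the full vertex set. Edge coverage: each edge of G has both endpoints in at least one bag. Running intersection: for every vertex, the bags containing it form a connected subtree. All three properties hold, so this is a valid tree decomposition of width max|bag| − 1 = 3, and hence tw(G) ≤ 3.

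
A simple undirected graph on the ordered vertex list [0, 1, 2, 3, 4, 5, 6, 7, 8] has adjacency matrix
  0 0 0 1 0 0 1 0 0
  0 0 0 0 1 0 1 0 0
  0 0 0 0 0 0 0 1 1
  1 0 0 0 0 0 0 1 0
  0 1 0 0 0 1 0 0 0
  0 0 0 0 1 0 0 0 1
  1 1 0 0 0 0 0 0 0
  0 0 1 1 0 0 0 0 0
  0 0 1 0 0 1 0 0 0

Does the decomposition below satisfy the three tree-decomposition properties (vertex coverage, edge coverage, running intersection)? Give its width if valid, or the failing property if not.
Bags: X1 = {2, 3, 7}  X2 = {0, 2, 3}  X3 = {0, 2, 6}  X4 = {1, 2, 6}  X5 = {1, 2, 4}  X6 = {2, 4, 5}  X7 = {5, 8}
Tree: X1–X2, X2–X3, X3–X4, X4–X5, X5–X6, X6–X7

No — edge (2,8) lies in no bag.

A tree decomposition must satisfy three properties: every vertex lies in some bag; for every edge, both endpoints lie together in some bag; and for every vertex, the bags containing it form a connected subtree. Here edge (2,8) lies in no bag, so the decomposition is invalid.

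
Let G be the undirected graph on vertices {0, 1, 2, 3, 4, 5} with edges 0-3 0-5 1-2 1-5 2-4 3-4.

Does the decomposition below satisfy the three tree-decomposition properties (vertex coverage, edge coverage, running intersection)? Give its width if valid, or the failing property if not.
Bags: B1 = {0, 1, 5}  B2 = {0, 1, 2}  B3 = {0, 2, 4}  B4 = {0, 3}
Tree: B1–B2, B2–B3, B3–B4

No — edge (4,3) lies in no bag.

A tree decomposition must satisfy three properties: every vertex lies in some bag; for every edge, both endpoints lie together in some bag; and for every vertex, the bags containing it form a connected subtree. Here edge (4,3) lies in no bag, so the decomposition is invalid.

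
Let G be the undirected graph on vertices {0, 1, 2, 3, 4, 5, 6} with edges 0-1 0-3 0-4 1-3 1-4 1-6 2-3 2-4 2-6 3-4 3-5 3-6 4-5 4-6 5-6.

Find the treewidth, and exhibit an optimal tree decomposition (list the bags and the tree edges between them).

Treewidth 3.
Bags: B1 = {2, 3, 4, 6}  B2 = {3, 4, 5, 6}  B3 = {1, 3, 4, 6}  B4 = {0, 1, 3, 4}
Tree: B1–B2, B2–B3, B3–B4

Each bag holds 4 vertices, so the decomposition has width 3, which upper-bounds the treewidth. For the lower bound, the 4 vertices {0, 1, 3, 4} are pairwise adjacent, and any tree decomposition puts a clique entirely inside one bag — forcing width ≥ 3. Therefore the treewidth is 3.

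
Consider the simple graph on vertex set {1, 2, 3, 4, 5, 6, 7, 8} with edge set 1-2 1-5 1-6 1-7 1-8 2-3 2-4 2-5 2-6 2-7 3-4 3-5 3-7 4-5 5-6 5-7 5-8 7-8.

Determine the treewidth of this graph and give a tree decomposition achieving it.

Treewidth 3.
One such decomposition:
Bags: B1 = {2, 3, 5, 7}  B2 = {1, 2, 5, 7}  B3 = {1, 2, 5, 6}  B4 = {1, 5, 7, 8}  B5 = {2, 3, 4, 5}
Tree: B1–B2, B2–B3, B2–B4, B1–B5

Every bag has size at most 4, so the width is 4 − 1 = 3 and tw(G) ≤ 3. For the lower bound, the 4 vertices {1, 5, 7, 8} are pairwise adjacent, and any tree decomposition puts a clique entirely inside one bag — forcing width ≥ 3. The upper and lower bounds meet at 3, so that is the treewidth.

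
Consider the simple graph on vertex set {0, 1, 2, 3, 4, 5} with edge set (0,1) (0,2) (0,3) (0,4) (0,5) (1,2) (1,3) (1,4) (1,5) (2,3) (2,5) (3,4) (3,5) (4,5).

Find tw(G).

4

A width-4 tree decomposition is:
Bags: B1 = {0, 1, 2, 3, 5}  B2 = {0, 1, 3, 4, 5}
Tree: B1–B2
The largest bag has 5 vertices, giving width 4; this decomposition certifies tw(G) ≤ 4. For the lower bound, the 5 vertices {0, 1, 2, 3, 5} are pairwise adjacent, and any tree decomposition puts a clique entirely inside one bag — forcing width ≥ 4. Therefore the treewidth is 4.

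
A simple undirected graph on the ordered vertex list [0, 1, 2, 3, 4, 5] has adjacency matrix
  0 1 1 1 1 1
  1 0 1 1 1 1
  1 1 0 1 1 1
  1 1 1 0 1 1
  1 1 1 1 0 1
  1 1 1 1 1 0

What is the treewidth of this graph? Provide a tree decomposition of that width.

A single bag containing all 6 vertices is trivially a valid decomposition of width 5. On the other hand G contains the 6-clique {0, 1, 2, 3, 4, 5}. A clique must lie in a single bag of any decomposition, so no decomposition can have width below 5. Therefore the treewidth is 5.

Treewidth 5.
Bags: B1 = {0, 1, 2, 3, 4, 5}
Tree: (single bag)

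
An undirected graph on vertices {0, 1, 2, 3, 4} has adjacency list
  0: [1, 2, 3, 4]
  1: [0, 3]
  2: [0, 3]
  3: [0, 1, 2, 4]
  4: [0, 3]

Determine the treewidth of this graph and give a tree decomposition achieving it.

Each bag holds 3 vertices, so the decomposition has width 2, which upper-bounds the treewidth. For the lower bound, the 3 vertices {0, 1, 3} are pairwise adjacent, and any tree decomposition puts a clique entirely inside one bag — forcing width ≥ 2. Combining the bounds, tw(G) = 2.

Treewidth 2.
Bags: B1 = {0, 2, 3}  B2 = {0, 1, 3}  B3 = {0, 3, 4}
Tree: B1–B2, B1–B3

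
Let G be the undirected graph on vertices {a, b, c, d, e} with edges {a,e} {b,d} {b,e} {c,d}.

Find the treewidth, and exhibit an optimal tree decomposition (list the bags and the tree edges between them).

Treewidth 1.
One optimal decomposition is:
Bags: B1 = {a, e}  B2 = {b, e}  B3 = {b, d}  B4 = {c, d}
Tree: B1–B2, B2–B3, B3–B4

The largest bag has 2 vertices, giving width 1; this decomposition certifies tw(G) ≤ 1. Since G has at least one edge (e.g. a–e), it is not an edgeless graph, so tw(G) ≥ 1. Therefore the treewidth is 1.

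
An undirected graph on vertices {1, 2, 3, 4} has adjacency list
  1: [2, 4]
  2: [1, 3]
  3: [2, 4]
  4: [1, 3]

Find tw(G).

2

A width-2 tree decomposition is:
Bags: B1 = {1, 2, 3}  B2 = {1, 3, 4}
Tree: B1–B2
The largest bag has 3 vertices, giving width 2; this decomposition certifies tw(G) ≤ 2. For the lower bound, G contains the cycle 3–2–1–4–3, so G is not a forest; only forests have treewidth ≤ 1, hence tw(G) ≥ 2. The upper and lower bounds meet at 2, so that is the treewidth.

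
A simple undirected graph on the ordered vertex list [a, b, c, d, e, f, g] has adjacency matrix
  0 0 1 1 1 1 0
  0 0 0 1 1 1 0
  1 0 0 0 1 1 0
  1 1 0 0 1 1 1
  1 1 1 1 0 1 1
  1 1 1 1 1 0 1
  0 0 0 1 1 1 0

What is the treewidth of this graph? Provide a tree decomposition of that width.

Treewidth 3.
Bags: B1 = {a, d, e, f}  B2 = {d, e, f, g}  B3 = {a, c, e, f}  B4 = {b, d, e, f}
Tree: B1–B2, B1–B3, B2–B4

Each bag holds 4 vertices, so the decomposition has width 3, which upper-bounds the treewidth. On the other hand G contains the 4-clique {d, e, f, g}. A clique must lie in a single bag of any decomposition, so no decomposition can have width below 3. The upper and lower bounds meet at 3, so that is the treewidth.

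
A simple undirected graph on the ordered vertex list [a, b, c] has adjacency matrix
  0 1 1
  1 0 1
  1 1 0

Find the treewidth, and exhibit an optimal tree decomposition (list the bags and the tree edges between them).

Treewidth 2.
One such decomposition:
Bags: B1 = {a, b, c}
Tree: (single bag)

A single bag containing all 3 vertices is trivially a valid decomposition of width 2. Conversely, {a, b, c} is a clique of size 3, and the vertices of any clique must share a bag in every tree decomposition; so some bag has ≥ 3 vertices and tw(G) ≥ 2. Hence tw(G) = 2 exactly.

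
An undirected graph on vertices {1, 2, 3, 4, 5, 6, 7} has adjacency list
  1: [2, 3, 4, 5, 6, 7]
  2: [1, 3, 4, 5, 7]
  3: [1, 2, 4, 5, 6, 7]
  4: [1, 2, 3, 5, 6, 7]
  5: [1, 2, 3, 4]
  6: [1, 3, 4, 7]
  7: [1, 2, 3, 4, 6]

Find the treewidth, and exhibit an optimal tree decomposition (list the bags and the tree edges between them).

Treewidth 4.
One optimal decomposition is:
Bags: B1 = {1, 3, 4, 6, 7}  B2 = {1, 2, 3, 4, 7}  B3 = {1, 2, 3, 4, 5}
Tree: B1–B2, B2–B3

Every bag has size at most 5, so the width is 5 − 1 = 4 and tw(G) ≤ 4. On the other hand G contains the 5-clique {1, 2, 3, 4, 5}. A clique must lie in a single bag of any decomposition, so no decomposition can have width below 4. The upper and lower bounds meet at 4, so that is the treewidth.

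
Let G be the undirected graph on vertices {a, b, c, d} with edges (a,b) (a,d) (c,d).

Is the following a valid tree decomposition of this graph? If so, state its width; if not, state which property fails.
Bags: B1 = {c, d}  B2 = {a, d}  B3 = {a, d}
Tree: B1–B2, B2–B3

No — vertex b appears in no bag.

A tree decomposition must satisfy three properties: every vertex lies in some bag; for every edge, both endpoints lie together in some bag; and for every vertex, the bags containing it form a connected subtree. Here vertex b appears in no bag, so the decomposition is invalid.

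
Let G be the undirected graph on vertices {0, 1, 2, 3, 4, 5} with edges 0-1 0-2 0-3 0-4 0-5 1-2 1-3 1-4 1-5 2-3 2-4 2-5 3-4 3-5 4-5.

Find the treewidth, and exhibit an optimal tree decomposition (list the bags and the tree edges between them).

Treewidth 5.
One such decomposition:
Bags: B1 = {0, 1, 2, 3, 4, 5}
Tree: (single bag)

With just one bag of size 6, the width is 6 − 1 = 5, so tw(G) ≤ 5. Conversely, {0, 1, 2, 3, 4, 5} is a clique of size 6, and the vertices of any clique must share a bag in every tree decomposition; so some bag has ≥ 6 vertices and tw(G) ≥ 5. Combining the bounds, tw(G) = 5.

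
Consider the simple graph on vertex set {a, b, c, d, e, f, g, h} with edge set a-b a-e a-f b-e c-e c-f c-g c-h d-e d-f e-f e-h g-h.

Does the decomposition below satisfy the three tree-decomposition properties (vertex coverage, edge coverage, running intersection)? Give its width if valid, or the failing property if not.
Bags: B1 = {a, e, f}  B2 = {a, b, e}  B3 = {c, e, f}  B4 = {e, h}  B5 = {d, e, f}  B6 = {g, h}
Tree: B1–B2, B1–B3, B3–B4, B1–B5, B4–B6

A tree decomposition must satisfy three properties: every vertex lies in some bag; for every edge, both endpoints lie together in some bag; and for every vertex, the bags containing it form a connected subtree. Here edge (c,h) lies in no bag, so the decomposition is invalid.

No — edge (c,h) lies in no bag.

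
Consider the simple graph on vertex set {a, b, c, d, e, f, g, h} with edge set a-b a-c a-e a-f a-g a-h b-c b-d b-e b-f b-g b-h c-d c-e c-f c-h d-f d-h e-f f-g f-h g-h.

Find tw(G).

A width-4 tree decomposition is:
Bags: B1 = {a, b, c, e, f}  B2 = {a, b, c, f, h}  B3 = {a, b, f, g, h}  B4 = {b, c, d, f, h}
Tree: B1–B2, B2–B3, B2–B4
Each bag holds 5 vertices, so the decomposition has width 4, which upper-bounds the treewidth. On the other hand G contains the 5-clique {a, b, c, e, f}. A clique must lie in a single bag of any decomposition, so no decomposition can have width below 4. Therefore the treewidth is 4.

4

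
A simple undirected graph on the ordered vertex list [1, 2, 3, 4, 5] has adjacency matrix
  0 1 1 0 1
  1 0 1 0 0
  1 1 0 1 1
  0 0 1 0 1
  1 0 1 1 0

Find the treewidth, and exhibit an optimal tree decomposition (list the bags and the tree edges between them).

Each bag holds 3 vertices, so the decomposition has width 2, which upper-bounds the treewidth. On the other hand G contains the 3-clique {1, 2, 3}. A clique must lie in a single bag of any decomposition, so no decomposition can have width below 2. Hence tw(G) = 2 exactly.

Treewidth 2.
Bags: B1 = {1, 3, 5}  B2 = {1, 2, 3}  B3 = {3, 4, 5}
Tree: B1–B2, B1–B3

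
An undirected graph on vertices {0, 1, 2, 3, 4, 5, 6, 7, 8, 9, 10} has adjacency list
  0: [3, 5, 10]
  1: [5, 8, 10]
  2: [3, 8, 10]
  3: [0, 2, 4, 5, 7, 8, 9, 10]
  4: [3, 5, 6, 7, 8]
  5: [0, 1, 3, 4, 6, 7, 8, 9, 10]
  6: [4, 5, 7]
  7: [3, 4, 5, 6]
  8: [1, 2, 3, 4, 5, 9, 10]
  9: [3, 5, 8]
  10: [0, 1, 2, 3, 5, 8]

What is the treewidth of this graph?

A width-3 tree decomposition is:
Bags: B1 = {3, 5, 8, 9}  B2 = {3, 5, 8, 10}  B3 = {3, 4, 5, 8}  B4 = {1, 5, 8, 10}  B5 = {0, 3, 5, 10}  B6 = {3, 4, 5, 7}  B7 = {2, 3, 8, 10}  B8 = {4, 5, 6, 7}
Tree: B1–B2, B2–B3, B2–B4, B2–B5, B3–B6, B2–B7, B6–B8
Each bag holds 4 vertices, so the decomposition has width 3, which upper-bounds the treewidth. Conversely, {2, 3, 8, 10} is a clique of size 4, and the vertices of any clique must share a bag in every tree decomposition; so some bag has ≥ 4 vertices and tw(G) ≥ 3. Combining the bounds, tw(G) = 3.

3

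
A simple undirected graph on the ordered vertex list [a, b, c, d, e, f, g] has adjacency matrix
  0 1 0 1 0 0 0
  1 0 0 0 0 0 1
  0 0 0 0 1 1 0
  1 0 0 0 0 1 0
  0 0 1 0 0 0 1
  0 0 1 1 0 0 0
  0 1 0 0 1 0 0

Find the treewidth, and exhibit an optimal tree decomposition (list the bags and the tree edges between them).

Every bag has size at most 3, so the width is 3 − 1 = 2 and tw(G) ≤ 2. For the lower bound, G contains the cycle g–e–c–f–d–a–b–g, so G is not a forest; only forests have treewidth ≤ 1, hence tw(G) ≥ 2. Therefore the treewidth is 2.

Treewidth 2.
One such decomposition:
Bags: B1 = {c, e, g}  B2 = {c, f, g}  B3 = {d, f, g}  B4 = {a, d, g}  B5 = {a, b, g}
Tree: B1–B2, B2–B3, B3–B4, B4–B5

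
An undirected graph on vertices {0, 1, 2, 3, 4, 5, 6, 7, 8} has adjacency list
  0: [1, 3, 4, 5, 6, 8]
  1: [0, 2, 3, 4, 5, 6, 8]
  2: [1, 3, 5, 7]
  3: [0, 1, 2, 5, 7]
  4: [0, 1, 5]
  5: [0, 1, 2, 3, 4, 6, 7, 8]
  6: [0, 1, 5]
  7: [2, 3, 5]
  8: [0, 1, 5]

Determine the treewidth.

3

A width-3 tree decomposition is:
Bags: B1 = {0, 1, 3, 5}  B2 = {1, 2, 3, 5}  B3 = {0, 1, 5, 8}  B4 = {2, 3, 5, 7}  B5 = {0, 1, 5, 6}  B6 = {0, 1, 4, 5}
Tree: B1–B2, B1–B3, B2–B4, B3–B5, B1–B6
Every bag has size at most 4, so the width is 4 − 1 = 3 and tw(G) ≤ 3. On the other hand G contains the 4-clique {0, 1, 5, 8}. A clique must lie in a single bag of any decomposition, so no decomposition can have width below 3. Therefore the treewidth is 3.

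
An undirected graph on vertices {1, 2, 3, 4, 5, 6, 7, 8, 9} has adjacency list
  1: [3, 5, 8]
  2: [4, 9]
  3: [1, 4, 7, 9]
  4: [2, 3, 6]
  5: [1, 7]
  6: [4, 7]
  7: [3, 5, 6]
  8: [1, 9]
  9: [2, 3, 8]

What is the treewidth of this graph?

3

A width-3 tree decomposition is:
Bags: B1 = {2, 4, 6, 7}  B2 = {2, 3, 4, 7}  B3 = {2, 3, 7, 9}  B4 = {3, 5, 7, 9}  B5 = {1, 3, 5, 9}  B6 = {1, 5, 8, 9}
Tree: B1–B2, B2–B3, B3–B4, B4–B5, B5–B6
Every bag has size at most 4, so the width is 4 − 1 = 3 and tw(G) ≤ 3. For the lower bound: the 4 vertex sets {2,4,6}, {7}, {3}, {1,5,8,9} are disjoint, each induces a connected subgraph, and every pair is joined by at least one edge of G. Contracting each set to a single vertex therefore yields K_{4} as a minor, and since treewidth is minor-monotone, tw(G) ≥ tw(K_{4}) = 3. The upper and lower bounds meet at 3, so that is the treewidth.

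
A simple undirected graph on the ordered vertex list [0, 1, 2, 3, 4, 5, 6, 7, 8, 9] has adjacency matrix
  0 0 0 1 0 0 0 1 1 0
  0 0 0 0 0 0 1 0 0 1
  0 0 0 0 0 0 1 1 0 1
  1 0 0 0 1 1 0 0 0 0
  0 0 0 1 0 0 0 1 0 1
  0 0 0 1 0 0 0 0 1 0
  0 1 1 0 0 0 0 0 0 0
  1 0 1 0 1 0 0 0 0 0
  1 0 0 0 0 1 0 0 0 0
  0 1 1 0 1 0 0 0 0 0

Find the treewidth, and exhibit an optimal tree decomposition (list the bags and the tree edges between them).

Every bag has size at most 3, so the width is 3 − 1 = 2 and tw(G) ≤ 2. The edges 1–6–2–9–1 form a cycle, so G is not a tree and its treewidth is at least 2. Combining the bounds, tw(G) = 2.

Treewidth 2.
One such decomposition:
Bags: B1 = {1, 6, 9}  B2 = {2, 6, 9}  B3 = {2, 4, 9}  B4 = {2, 4, 7}  B5 = {3, 4, 7}  B6 = {0, 3, 7}  B7 = {0, 3, 5}  B8 = {0, 5, 8}
Tree: B1–B2, B2–B3, B3–B4, B4–B5, B5–B6, B6–B7, B7–B8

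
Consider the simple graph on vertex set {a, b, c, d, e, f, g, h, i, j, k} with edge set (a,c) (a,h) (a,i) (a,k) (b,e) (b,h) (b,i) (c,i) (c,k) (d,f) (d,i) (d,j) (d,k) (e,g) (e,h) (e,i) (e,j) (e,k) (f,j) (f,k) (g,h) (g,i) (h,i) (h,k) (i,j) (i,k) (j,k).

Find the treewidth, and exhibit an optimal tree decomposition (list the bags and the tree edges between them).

Treewidth 3.
One optimal decomposition is:
Bags: B1 = {e, h, i, k}  B2 = {e, i, j, k}  B3 = {b, e, h, i}  B4 = {d, i, j, k}  B5 = {d, f, j, k}  B6 = {a, h, i, k}  B7 = {a, c, i, k}  B8 = {e, g, h, i}
Tree: B1–B2, B1–B3, B2–B4, B4–B5, B1–B6, B6–B7, B1–B8

The largest bag has 4 vertices, giving width 3; this decomposition certifies tw(G) ≤ 3. On the other hand G contains the 4-clique {d, f, j, k}. A clique must lie in a single bag of any decomposition, so no decomposition can have width below 3. Therefore the treewidth is 3.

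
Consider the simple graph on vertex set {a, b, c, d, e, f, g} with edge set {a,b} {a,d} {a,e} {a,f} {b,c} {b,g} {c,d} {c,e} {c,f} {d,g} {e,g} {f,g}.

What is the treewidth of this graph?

A width-3 tree decomposition is:
Bags: B1 = {a, b, c, g}  B2 = {a, c, f, g}  B3 = {a, c, d, g}  B4 = {a, c, e, g}
Tree: B1–B2, B2–B3, B3–B4
Each bag holds 4 vertices, so the decomposition has width 3, which upper-bounds the treewidth. For the lower bound: the 4 vertex sets {b,g}, {a,f}, {c}, {d} are disjoint, each induces a connected subgraph, and every pair is joined by at least one edge of G. Contracting each set to a single vertex therefore yields K_{4} as a minor, and since treewidth is minor-monotone, tw(G) ≥ tw(K_{4}) = 3. Combining the bounds, tw(G) = 3.

3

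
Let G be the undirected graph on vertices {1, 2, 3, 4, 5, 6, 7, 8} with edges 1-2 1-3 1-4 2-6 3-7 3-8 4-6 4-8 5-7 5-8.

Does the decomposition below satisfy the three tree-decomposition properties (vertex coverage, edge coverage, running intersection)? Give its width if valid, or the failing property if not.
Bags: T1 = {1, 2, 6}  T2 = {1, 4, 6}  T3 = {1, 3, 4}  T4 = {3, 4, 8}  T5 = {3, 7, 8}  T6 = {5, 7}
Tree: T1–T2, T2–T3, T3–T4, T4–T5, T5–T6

A tree decomposition must satisfy three properties: every vertex lies in some bag; for every edge, both endpoints lie together in some bag; and for every vertex, the bags containing it form a connected subtree. Here edge (8,5) lies in no bag, so the decomposition is invalid.

No — edge (8,5) lies in no bag.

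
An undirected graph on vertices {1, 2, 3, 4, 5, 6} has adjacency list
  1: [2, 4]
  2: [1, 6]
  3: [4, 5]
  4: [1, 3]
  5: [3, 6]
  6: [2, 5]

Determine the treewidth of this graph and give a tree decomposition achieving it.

The largest bag has 3 vertices, giving width 2; this decomposition certifies tw(G) ≤ 2. For the lower bound, G contains the cycle 2–6–5–3–4–1–2, so G is not a forest; only forests have treewidth ≤ 1, hence tw(G) ≥ 2. Therefore the treewidth is 2.

Treewidth 2.
Bags: B1 = {2, 5, 6}  B2 = {2, 3, 5}  B3 = {2, 3, 4}  B4 = {1, 2, 4}
Tree: B1–B2, B2–B3, B3–B4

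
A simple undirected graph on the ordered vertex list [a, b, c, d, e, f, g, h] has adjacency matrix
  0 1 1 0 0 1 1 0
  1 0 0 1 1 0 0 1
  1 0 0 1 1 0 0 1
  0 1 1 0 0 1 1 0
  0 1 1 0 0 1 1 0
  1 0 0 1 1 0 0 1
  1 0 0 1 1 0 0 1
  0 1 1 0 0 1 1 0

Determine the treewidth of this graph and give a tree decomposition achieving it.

The largest bag has 5 vertices, giving width 4; this decomposition certifies tw(G) ≤ 4. For the lower bound: the 5 vertex sets {b,d}, {f,h}, {a,g}, {c}, {e} are disjoint, each induces a connected subgraph, and every pair is joined by at least one edge of G. Contracting each set to a single vertex therefore yields K_{5} as a minor, and since treewidth is minor-monotone, tw(G) ≥ tw(K_{5}) = 4. The upper and lower bounds meet at 4, so that is the treewidth.

Treewidth 4.
Bags: B1 = {b, c, d, f, g}  B2 = {b, c, f, g, h}  B3 = {a, b, c, f, g}  B4 = {b, c, e, f, g}
Tree: B1–B2, B2–B3, B3–B4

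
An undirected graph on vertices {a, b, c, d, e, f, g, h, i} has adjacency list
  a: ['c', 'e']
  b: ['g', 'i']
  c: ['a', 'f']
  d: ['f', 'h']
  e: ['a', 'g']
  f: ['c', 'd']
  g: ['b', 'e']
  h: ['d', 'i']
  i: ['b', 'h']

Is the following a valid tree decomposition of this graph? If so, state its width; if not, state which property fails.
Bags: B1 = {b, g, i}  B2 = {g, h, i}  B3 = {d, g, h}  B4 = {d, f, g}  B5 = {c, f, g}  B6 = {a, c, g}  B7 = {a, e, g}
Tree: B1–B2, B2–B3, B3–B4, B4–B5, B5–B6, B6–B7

Yes; width 2.

Every vertex of G appears in some bag (union = {a, b, c, d, e, f, g, h, i}); every edge is covered by a bag; and for each vertex v the set of bags containing v is connected in the bag tree. The decomposition is therefore valid. The largest bag has 3 vertices, so the width is 2.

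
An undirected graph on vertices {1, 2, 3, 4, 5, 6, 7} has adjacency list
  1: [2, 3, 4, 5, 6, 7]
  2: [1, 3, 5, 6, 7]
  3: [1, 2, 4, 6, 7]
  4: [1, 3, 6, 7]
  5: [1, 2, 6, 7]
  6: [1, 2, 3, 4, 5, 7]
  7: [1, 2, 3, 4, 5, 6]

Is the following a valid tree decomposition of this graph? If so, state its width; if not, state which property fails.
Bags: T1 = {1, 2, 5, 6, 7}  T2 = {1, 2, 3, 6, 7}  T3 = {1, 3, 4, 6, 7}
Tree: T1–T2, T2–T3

Yes; width 4.

Vertex coverage: the bags together contain {1, 2, 3, 4, 5, 6, 7}, the full vertex set. Edge coverage: each edge of G has both endpoints in at least one bag. Running intersection: for every vertex, the bags containing it form a connected subtree. All three properties hold, so this is a valid tree decomposition of width max|bag| − 1 = 4, and hence tw(G) ≤ 4.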